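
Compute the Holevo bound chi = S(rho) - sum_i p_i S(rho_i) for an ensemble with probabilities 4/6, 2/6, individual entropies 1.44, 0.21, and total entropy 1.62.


chi = S(rho) - sum_i p_i * S(rho_i)
Weighted entropy = 4/6 * 1.44 + 2/6 * 0.21
= 1.0300
chi = 1.62 - 1.0300
= 0.5900

0.5900


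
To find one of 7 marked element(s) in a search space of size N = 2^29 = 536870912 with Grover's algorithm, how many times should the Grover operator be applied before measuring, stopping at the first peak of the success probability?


After j Grover iterations the success probability is P(j) = sin^2((2j+1)*theta), where sin(theta) = sqrt(k/N).
N = 2^29 = 536870912, k = 7
sin(theta) = sqrt(k/N) = 0.0001141863216
theta = arcsin(sqrt(k/N)) = 0.0001141863219 rad
P(j) reaches its first maximum when (2j+1)*theta is as close as possible to pi/2, i.e. j = round(pi/(4*theta) - 1/2).
pi/(4*theta) - 1/2 = 6877.7158
(For comparison, the common estimate pi/4 * sqrt(N/k) = 6878.2158; the exact maximiser is used here.)
Optimal iterations = 6878

6878


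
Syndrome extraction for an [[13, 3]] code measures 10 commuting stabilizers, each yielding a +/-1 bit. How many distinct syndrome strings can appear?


Each stabilizer generator gives a binary (+1 or -1) measurement outcome.
With 10 independent generators:
Total syndromes = 2^10
= 1024

1024


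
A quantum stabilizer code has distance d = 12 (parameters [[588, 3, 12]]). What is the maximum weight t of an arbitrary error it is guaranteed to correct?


Code parameters: [[588, 3, 12]], distance d = 12.
Number of correctable errors = floor((d-1)/2)
= floor((12 - 1)/2)
= floor(11/2)
= 5

5


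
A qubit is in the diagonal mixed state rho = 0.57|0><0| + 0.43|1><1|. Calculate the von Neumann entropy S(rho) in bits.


S = -p*log2(p) - (1-p)*log2(1-p)
p = 0.5700, 1-p = 0.4300
= -0.5700 * log2(0.5700) - 0.4300 * log2(0.4300)
= -(-0.4623) - (-0.5236)
= 0.9858

0.9858


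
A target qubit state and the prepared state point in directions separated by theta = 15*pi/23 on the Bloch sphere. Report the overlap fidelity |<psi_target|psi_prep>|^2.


For states separated by angle theta on Bloch sphere:
F = cos^2(theta/2)
theta = 15*pi/23 = 2.0489
theta/2 = 1.0244
cos(theta/2) = 0.5196
F = 0.2700

0.2700


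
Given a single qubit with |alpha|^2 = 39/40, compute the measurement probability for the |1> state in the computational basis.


|alpha|^2 = 39/40 = 0.9750
|beta|^2 = 1 - 39/40 = 1/40 = 0.0250
P(|1>) = |beta|^2 = 0.0250

0.0250


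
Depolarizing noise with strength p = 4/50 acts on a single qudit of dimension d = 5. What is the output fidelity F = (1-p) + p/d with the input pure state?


F = (1-p) + p/d
= (1 - 0.0800) + 0.0800/5
= 0.9200 + 0.0160
= 0.9360

0.9360


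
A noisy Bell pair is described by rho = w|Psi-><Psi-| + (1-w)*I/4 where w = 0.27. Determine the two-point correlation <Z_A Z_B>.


|Psi-> = (|01> - |10>)/sqrt(2)
For the pure Bell state, <Z_A Z_B> = -1 (Bell-state Pauli correlator).
The maximally-mixed part I/4 has tr(I/4 * P tensor P) = 0 for any traceless Pauli P.
So <Z_A Z_B>_rho = w * (-1) + (1 - w) * 0
= 0.27 * (-1)
= -0.2700

-0.2700


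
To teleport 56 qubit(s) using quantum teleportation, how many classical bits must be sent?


Quantum teleportation requires 2 classical bits per qubit teleported.
56 qubit(s) -> 2 * 56 = 112 classical bits

112


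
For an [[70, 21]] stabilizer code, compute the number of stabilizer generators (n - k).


For an [[n,k]] stabilizer code:
Number of stabilizer generators = n - k
= 70 - 21
= 49

49


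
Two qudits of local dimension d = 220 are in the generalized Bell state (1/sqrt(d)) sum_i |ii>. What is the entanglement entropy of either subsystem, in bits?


For a maximally entangled state in d x d:
S = log2(d) = log2(220)
= 7.7814

7.7814


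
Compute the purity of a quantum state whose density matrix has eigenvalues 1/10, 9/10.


tr(rho^2) = sum of eigenvalues squared
= (1/10)^2 + (9/10)^2
= (1 + 81) / 100
= 82/100
= 0.8200

0.8200


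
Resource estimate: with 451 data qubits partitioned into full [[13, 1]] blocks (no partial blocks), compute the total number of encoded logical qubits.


Each code block uses 13 physical qubits for 1 logical qubit(s).
Number of complete blocks = floor(451 / 13) = 34
Logical qubits = 34 * 1
= 34

34


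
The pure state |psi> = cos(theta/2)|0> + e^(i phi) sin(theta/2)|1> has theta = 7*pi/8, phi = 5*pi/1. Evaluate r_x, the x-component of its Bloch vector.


theta = 2.7489, phi = 15.7080
r_x = sin(theta)*cos(phi) = 0.3827 * -1.0000
r_x = -0.3827

-0.3827


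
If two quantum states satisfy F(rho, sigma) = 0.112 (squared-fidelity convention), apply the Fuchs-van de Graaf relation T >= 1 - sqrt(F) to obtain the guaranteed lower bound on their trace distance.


Fuchs-van de Graaf (squared-fidelity convention): 1 - sqrt(F) <= T <= sqrt(1 - F).
Lower bound: T >= 1 - sqrt(F)
sqrt(F) = sqrt(0.112) = 0.3347
T >= 1 - 0.3347
T >= 0.6653

0.6653


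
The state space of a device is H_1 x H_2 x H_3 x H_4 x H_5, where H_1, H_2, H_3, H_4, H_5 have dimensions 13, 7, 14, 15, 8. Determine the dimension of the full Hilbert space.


dim(H_1 x H_2 x H_3 x H_4 x H_5) = 13 * 7 * 14 * 15 * 8
= 91 * 14 * 15 * 8
= 1274 * 15 * 8
= 19110 * 8
= 152880

152880


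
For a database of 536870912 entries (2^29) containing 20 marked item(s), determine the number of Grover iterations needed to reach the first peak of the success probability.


After j Grover iterations the success probability is P(j) = sin^2((2j+1)*theta), where sin(theta) = sqrt(k/N).
N = 2^29 = 536870912, k = 20
sin(theta) = sqrt(k/N) = 0.0001930101111
theta = arcsin(sqrt(k/N)) = 0.0001930101123 rad
P(j) reaches its first maximum when (2j+1)*theta is as close as possible to pi/2, i.e. j = round(pi/(4*theta) - 1/2).
pi/(4*theta) - 1/2 = 4068.7073
(For comparison, the common estimate pi/4 * sqrt(N/k) = 4069.2074; the exact maximiser is used here.)
Optimal iterations = 4069

4069


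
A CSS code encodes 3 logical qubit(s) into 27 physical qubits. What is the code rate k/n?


Code rate R = k/n
= 3/27
= 0.1111

0.1111


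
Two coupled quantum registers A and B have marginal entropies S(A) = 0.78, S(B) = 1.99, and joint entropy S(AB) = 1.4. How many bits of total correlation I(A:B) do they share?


I(A:B) = S(A) + S(B) - S(AB)
= 0.78 + 1.99 - 1.4
= 1.3700

1.3700


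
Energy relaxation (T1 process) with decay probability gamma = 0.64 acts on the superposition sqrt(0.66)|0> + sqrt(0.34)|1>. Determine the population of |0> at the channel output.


For amplitude damping with parameter gamma on state sqrt(a)|0> + sqrt(b)|1>:
alpha^2 = 0.66, beta^2 = 0.34
P(|0>) = alpha^2 + gamma * beta^2
= 0.66 + 0.64 * 0.34
= 0.66 + 0.2176
= 0.8776

0.8776


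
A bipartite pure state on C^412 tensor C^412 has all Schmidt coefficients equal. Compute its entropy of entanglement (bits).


For a maximally entangled state in d x d:
S = log2(d) = log2(412)
= 8.6865

8.6865


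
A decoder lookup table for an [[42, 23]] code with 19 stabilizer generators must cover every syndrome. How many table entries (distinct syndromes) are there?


Each stabilizer generator gives a binary (+1 or -1) measurement outcome.
With 19 independent generators:
Total syndromes = 2^19
= 524288

524288


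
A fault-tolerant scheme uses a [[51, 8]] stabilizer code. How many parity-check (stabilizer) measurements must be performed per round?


For an [[n,k]] stabilizer code:
Number of stabilizer generators = n - k
= 51 - 8
= 43

43


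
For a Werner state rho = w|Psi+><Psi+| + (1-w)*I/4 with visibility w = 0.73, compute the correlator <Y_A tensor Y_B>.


|Psi+> = (|01> + |10>)/sqrt(2)
For the pure Bell state, <Y_A Y_B> = +1 (Bell-state Pauli correlator).
The maximally-mixed part I/4 has tr(I/4 * P tensor P) = 0 for any traceless Pauli P.
So <Y_A Y_B>_rho = w * (+1) + (1 - w) * 0
= 0.73 * (+1)
= 0.7300

0.7300


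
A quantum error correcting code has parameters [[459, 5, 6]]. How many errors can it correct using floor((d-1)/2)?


Code parameters: [[459, 5, 6]], distance d = 6.
Number of correctable errors = floor((d-1)/2)
= floor((6 - 1)/2)
= floor(5/2)
= 2

2


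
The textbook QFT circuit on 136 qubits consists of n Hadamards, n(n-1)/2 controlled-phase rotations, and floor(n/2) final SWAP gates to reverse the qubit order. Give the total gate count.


Hadamard gates: 136
Controlled rotations: n*(n-1)/2 = 136*135/2 = 9180
SWAP gates: floor(n/2) = floor(136/2) = 68
Total = 136 + 9180 + 68
= 9384

9384


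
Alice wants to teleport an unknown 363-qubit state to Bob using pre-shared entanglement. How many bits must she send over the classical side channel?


Quantum teleportation requires 2 classical bits per qubit teleported.
363 qubit(s) -> 2 * 363 = 726 classical bits

726


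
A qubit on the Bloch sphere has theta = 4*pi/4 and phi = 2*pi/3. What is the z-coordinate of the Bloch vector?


theta = 3.1416, phi = 2.0944
r_z = cos(theta) = -1.0000

-1.0000


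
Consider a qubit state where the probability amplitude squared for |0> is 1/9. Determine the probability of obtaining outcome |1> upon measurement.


|alpha|^2 = 1/9 = 0.1111
|beta|^2 = 1 - 1/9 = 8/9 = 0.8889
P(|1>) = |beta|^2 = 0.8889

0.8889


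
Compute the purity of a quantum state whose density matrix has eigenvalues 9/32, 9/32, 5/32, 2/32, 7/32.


tr(rho^2) = sum of eigenvalues squared
= (9/32)^2 + (9/32)^2 + (5/32)^2 + (2/32)^2 + (7/32)^2
= (81 + 81 + 25 + 4 + 49) / 1024
= 240/1024
= 0.2344

0.2344


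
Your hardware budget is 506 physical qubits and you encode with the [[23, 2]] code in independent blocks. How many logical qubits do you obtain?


Each code block uses 23 physical qubits for 2 logical qubit(s).
Number of complete blocks = floor(506 / 23) = 22
Logical qubits = 22 * 2
= 44

44


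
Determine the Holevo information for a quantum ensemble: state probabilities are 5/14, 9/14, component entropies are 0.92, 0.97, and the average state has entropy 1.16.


chi = S(rho) - sum_i p_i * S(rho_i)
Weighted entropy = 5/14 * 0.92 + 9/14 * 0.97
= 0.9521
chi = 1.16 - 0.9521
= 0.2079

0.2079


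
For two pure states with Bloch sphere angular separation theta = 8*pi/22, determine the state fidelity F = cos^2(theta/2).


For states separated by angle theta on Bloch sphere:
F = cos^2(theta/2)
theta = 8*pi/22 = 1.1424
theta/2 = 0.5712
cos(theta/2) = 0.8413
F = 0.7077

0.7077


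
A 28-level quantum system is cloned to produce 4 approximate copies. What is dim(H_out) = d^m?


Output space = H^(tensor 4) where dim(H) = 28
dim = 28^4
= 784 (after 2 factors)
= 21952 (after 3 factors)
= 614656 (after 4 factors)
= 614656

614656


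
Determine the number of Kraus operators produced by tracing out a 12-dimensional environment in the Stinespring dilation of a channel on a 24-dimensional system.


Tracing out the environment in an orthonormal basis {|i>_E} gives Kraus operators K_i = <i|_E U |0>_E.
Number of Kraus operators = dim(H_env) = d_env
= 12

12


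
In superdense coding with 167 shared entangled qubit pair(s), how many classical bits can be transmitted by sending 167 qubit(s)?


Superdense coding allows 2 classical bits per shared entangled pair.
167 pair(s) -> 2 * 167 = 334 classical bits

334


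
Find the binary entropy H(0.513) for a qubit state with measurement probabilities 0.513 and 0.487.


S = -p*log2(p) - (1-p)*log2(1-p)
p = 0.5130, 1-p = 0.4870
= -0.5130 * log2(0.5130) - 0.4870 * log2(0.4870)
= -(-0.4940) - (-0.5055)
= 0.9995

0.9995


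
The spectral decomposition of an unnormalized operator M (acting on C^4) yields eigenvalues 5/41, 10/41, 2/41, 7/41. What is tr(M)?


tr(M) = sum of eigenvalues
= 5/41 + 10/41 + 2/41 + 7/41
= 24/41
= 0.5854

0.5854


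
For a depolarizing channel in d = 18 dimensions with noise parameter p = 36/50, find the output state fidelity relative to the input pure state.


F = (1-p) + p/d
= (1 - 0.7200) + 0.7200/18
= 0.2800 + 0.0400
= 0.3200

0.3200


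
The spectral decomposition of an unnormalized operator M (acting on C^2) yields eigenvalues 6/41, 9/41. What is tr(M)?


tr(M) = sum of eigenvalues
= 6/41 + 9/41
= 15/41
= 0.3659

0.3659


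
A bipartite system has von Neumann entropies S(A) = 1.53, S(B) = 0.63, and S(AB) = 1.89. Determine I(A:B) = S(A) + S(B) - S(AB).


I(A:B) = S(A) + S(B) - S(AB)
= 1.53 + 0.63 - 1.89
= 0.2700

0.2700


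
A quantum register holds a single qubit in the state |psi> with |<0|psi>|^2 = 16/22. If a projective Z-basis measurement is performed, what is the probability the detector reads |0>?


|alpha|^2 = 16/22 = 0.7273
|beta|^2 = 1 - 16/22 = 6/22 = 0.2727
P(|0>) = |alpha|^2 = 0.7273

0.7273


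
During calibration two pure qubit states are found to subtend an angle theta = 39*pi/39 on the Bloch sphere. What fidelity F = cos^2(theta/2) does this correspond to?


For states separated by angle theta on Bloch sphere:
F = cos^2(theta/2)
theta = 39*pi/39 = 3.1416
theta/2 = 1.5708
cos(theta/2) = 0.0000
F = 0.0000

0.0000


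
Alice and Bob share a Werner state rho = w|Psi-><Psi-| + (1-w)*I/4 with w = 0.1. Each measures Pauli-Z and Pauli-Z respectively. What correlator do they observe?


|Psi-> = (|01> - |10>)/sqrt(2)
For the pure Bell state, <Z_A Z_B> = -1 (Bell-state Pauli correlator).
The maximally-mixed part I/4 has tr(I/4 * P tensor P) = 0 for any traceless Pauli P.
So <Z_A Z_B>_rho = w * (-1) + (1 - w) * 0
= 0.1 * (-1)
= -0.1000

-0.1000


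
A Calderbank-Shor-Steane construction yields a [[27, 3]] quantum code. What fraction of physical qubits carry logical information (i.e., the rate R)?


Code rate R = k/n
= 3/27
= 0.1111

0.1111


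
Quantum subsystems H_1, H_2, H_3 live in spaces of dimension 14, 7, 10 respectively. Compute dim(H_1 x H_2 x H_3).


dim(H_1 x H_2 x H_3) = 14 * 7 * 10
= 98 * 10
= 980

980


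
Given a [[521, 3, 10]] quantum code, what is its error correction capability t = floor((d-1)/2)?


Code parameters: [[521, 3, 10]], distance d = 10.
Number of correctable errors = floor((d-1)/2)
= floor((10 - 1)/2)
= floor(9/2)
= 4

4


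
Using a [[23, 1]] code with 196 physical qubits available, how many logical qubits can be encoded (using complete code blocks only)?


Each code block uses 23 physical qubits for 1 logical qubit(s).
Number of complete blocks = floor(196 / 23) = 8
Logical qubits = 8 * 1
= 8

8


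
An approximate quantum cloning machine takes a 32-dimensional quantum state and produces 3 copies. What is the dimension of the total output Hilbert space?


Output space = H^(tensor 3) where dim(H) = 32
dim = 32^3
= 1024 (after 2 factors)
= 32768 (after 3 factors)
= 32768

32768


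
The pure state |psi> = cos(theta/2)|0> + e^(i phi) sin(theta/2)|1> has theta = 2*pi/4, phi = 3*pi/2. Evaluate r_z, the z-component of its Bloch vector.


theta = 1.5708, phi = 4.7124
r_z = cos(theta) = 0.0000

0.0000


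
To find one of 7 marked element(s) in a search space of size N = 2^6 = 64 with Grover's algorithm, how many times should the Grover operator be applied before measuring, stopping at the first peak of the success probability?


After j Grover iterations the success probability is P(j) = sin^2((2j+1)*theta), where sin(theta) = sqrt(k/N).
N = 2^6 = 64, k = 7
sin(theta) = sqrt(k/N) = 0.3307189139
theta = arcsin(sqrt(k/N)) = 0.3370652533 rad
P(j) reaches its first maximum when (2j+1)*theta is as close as possible to pi/2, i.e. j = round(pi/(4*theta) - 1/2).
pi/(4*theta) - 1/2 = 1.8301
(For comparison, the common estimate pi/4 * sqrt(N/k) = 2.3748; the exact maximiser is used here.)
Optimal iterations = 2

2


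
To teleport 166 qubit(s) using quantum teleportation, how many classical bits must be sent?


Quantum teleportation requires 2 classical bits per qubit teleported.
166 qubit(s) -> 2 * 166 = 332 classical bits

332


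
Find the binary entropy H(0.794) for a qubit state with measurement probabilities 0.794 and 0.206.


S = -p*log2(p) - (1-p)*log2(1-p)
p = 0.7940, 1-p = 0.2060
= -0.7940 * log2(0.7940) - 0.2060 * log2(0.2060)
= -(-0.2642) - (-0.4695)
= 0.7338

0.7338


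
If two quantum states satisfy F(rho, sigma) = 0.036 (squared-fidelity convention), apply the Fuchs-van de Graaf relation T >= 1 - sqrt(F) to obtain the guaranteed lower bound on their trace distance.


Fuchs-van de Graaf (squared-fidelity convention): 1 - sqrt(F) <= T <= sqrt(1 - F).
Lower bound: T >= 1 - sqrt(F)
sqrt(F) = sqrt(0.036) = 0.1897
T >= 1 - 0.1897
T >= 0.8103

0.8103


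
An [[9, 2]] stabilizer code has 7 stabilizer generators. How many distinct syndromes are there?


Each stabilizer generator gives a binary (+1 or -1) measurement outcome.
With 7 independent generators:
Total syndromes = 2^7
= 128

128


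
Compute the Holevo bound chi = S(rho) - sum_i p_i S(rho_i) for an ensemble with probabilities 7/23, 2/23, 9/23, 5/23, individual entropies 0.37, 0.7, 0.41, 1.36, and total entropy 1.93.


chi = S(rho) - sum_i p_i * S(rho_i)
Weighted entropy = 7/23 * 0.37 + 2/23 * 0.7 + 9/23 * 0.41 + 5/23 * 1.36
= 0.6296
chi = 1.93 - 0.6296
= 1.3004

1.3004


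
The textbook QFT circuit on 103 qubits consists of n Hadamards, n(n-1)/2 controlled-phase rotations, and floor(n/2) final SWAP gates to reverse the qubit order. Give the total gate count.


Hadamard gates: 103
Controlled rotations: n*(n-1)/2 = 103*102/2 = 5253
SWAP gates: floor(n/2) = floor(103/2) = 51
Total = 103 + 5253 + 51
= 5407

5407


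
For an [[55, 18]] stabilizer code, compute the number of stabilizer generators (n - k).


For an [[n,k]] stabilizer code:
Number of stabilizer generators = n - k
= 55 - 18
= 37

37


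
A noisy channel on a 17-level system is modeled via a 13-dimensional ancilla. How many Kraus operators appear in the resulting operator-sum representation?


Tracing out the environment in an orthonormal basis {|i>_E} gives Kraus operators K_i = <i|_E U |0>_E.
Number of Kraus operators = dim(H_env) = d_env
= 13

13


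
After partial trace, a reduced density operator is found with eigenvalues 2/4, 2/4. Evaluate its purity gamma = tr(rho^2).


tr(rho^2) = sum of eigenvalues squared
= (2/4)^2 + (2/4)^2
= (4 + 4) / 16
= 8/16
= 0.5000

0.5000


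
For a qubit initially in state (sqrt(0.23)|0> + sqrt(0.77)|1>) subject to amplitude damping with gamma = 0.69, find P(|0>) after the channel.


For amplitude damping with parameter gamma on state sqrt(a)|0> + sqrt(b)|1>:
alpha^2 = 0.23, beta^2 = 0.77
P(|0>) = alpha^2 + gamma * beta^2
= 0.23 + 0.69 * 0.77
= 0.23 + 0.5313
= 0.7613

0.7613


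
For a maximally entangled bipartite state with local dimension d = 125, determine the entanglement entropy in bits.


For a maximally entangled state in d x d:
S = log2(d) = log2(125)
= 6.9658

6.9658


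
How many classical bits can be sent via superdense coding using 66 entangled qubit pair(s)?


Superdense coding allows 2 classical bits per shared entangled pair.
66 pair(s) -> 2 * 66 = 132 classical bits

132


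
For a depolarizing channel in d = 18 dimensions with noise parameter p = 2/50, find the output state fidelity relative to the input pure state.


F = (1-p) + p/d
= (1 - 0.0400) + 0.0400/18
= 0.9600 + 0.0022
= 0.9622

0.9622


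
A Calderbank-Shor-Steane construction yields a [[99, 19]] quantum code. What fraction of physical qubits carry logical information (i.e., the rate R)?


Code rate R = k/n
= 19/99
= 0.1919

0.1919


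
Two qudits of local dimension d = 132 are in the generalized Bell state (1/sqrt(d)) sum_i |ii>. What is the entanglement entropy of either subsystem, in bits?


For a maximally entangled state in d x d:
S = log2(d) = log2(132)
= 7.0444

7.0444


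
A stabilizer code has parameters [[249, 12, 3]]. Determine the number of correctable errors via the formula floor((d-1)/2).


Code parameters: [[249, 12, 3]], distance d = 3.
Number of correctable errors = floor((d-1)/2)
= floor((3 - 1)/2)
= floor(2/2)
= 1

1


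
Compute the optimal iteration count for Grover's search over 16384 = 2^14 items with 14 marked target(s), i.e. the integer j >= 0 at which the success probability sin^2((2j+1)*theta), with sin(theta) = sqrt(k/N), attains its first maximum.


After j Grover iterations the success probability is P(j) = sin^2((2j+1)*theta), where sin(theta) = sqrt(k/N).
N = 2^14 = 16384, k = 14
sin(theta) = sqrt(k/N) = 0.02923169833
theta = arcsin(sqrt(k/N)) = 0.02923586298 rad
P(j) reaches its first maximum when (2j+1)*theta is as close as possible to pi/2, i.e. j = round(pi/(4*theta) - 1/2).
pi/(4*theta) - 1/2 = 26.3642
(For comparison, the common estimate pi/4 * sqrt(N/k) = 26.8680; the exact maximiser is used here.)
Optimal iterations = 26

26


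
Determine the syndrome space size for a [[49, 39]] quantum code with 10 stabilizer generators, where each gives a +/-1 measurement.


Each stabilizer generator gives a binary (+1 or -1) measurement outcome.
With 10 independent generators:
Total syndromes = 2^10
= 1024

1024


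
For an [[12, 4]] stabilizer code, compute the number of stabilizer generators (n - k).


For an [[n,k]] stabilizer code:
Number of stabilizer generators = n - k
= 12 - 4
= 8

8


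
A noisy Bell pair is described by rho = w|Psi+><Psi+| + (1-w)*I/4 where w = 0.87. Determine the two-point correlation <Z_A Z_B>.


|Psi+> = (|01> + |10>)/sqrt(2)
For the pure Bell state, <Z_A Z_B> = -1 (Bell-state Pauli correlator).
The maximally-mixed part I/4 has tr(I/4 * P tensor P) = 0 for any traceless Pauli P.
So <Z_A Z_B>_rho = w * (-1) + (1 - w) * 0
= 0.87 * (-1)
= -0.8700

-0.8700


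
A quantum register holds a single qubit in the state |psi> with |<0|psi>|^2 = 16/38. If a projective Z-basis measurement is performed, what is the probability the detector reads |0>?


|alpha|^2 = 16/38 = 0.4211
|beta|^2 = 1 - 16/38 = 22/38 = 0.5789
P(|0>) = |alpha|^2 = 0.4211

0.4211


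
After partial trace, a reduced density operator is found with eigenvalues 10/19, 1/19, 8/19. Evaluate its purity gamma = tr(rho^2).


tr(rho^2) = sum of eigenvalues squared
= (10/19)^2 + (1/19)^2 + (8/19)^2
= (100 + 1 + 64) / 361
= 165/361
= 0.4571

0.4571


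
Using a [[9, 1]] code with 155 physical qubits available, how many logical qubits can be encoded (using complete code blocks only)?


Each code block uses 9 physical qubits for 1 logical qubit(s).
Number of complete blocks = floor(155 / 9) = 17
Logical qubits = 17 * 1
= 17

17


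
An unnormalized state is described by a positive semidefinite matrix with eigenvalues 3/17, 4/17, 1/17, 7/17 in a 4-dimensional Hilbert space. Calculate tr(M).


tr(M) = sum of eigenvalues
= 3/17 + 4/17 + 1/17 + 7/17
= 15/17
= 0.8824

0.8824


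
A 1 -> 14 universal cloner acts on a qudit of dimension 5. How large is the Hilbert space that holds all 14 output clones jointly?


Output space = H^(tensor 14) where dim(H) = 5
dim = 5^14
= 25 (after 2 factors)
= 125 (after 3 factors)
= 625 (after 4 factors)
= 3125 (after 5 factors)
= 15625 (after 6 factors)
= 78125 (after 7 factors)
= 390625 (after 8 factors)
= 1953125 (after 9 factors)
= 9765625 (after 10 factors)
= 48828125 (after 11 factors)
= 244140625 (after 12 factors)
= 1220703125 (after 13 factors)
= 6103515625 (after 14 factors)
= 6103515625

6103515625


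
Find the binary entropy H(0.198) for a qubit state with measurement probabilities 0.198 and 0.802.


S = -p*log2(p) - (1-p)*log2(1-p)
p = 0.1980, 1-p = 0.8020
= -0.1980 * log2(0.1980) - 0.8020 * log2(0.8020)
= -(-0.4626) - (-0.2553)
= 0.7179

0.7179


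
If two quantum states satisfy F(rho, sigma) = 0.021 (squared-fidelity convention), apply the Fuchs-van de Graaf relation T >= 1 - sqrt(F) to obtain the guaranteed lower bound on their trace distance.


Fuchs-van de Graaf (squared-fidelity convention): 1 - sqrt(F) <= T <= sqrt(1 - F).
Lower bound: T >= 1 - sqrt(F)
sqrt(F) = sqrt(0.021) = 0.1449
T >= 1 - 0.1449
T >= 0.8551

0.8551


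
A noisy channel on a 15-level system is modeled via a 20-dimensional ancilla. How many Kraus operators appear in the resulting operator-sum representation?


Tracing out the environment in an orthonormal basis {|i>_E} gives Kraus operators K_i = <i|_E U |0>_E.
Number of Kraus operators = dim(H_env) = d_env
= 20

20


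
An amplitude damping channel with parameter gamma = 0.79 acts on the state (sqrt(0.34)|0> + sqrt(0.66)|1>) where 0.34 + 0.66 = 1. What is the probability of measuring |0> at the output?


For amplitude damping with parameter gamma on state sqrt(a)|0> + sqrt(b)|1>:
alpha^2 = 0.34, beta^2 = 0.66
P(|0>) = alpha^2 + gamma * beta^2
= 0.34 + 0.79 * 0.66
= 0.34 + 0.5214
= 0.8614

0.8614


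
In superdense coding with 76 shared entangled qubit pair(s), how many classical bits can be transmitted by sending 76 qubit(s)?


Superdense coding allows 2 classical bits per shared entangled pair.
76 pair(s) -> 2 * 76 = 152 classical bits

152


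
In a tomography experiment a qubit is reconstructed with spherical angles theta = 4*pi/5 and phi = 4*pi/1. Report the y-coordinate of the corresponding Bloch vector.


theta = 2.5133, phi = 12.5664
r_y = sin(theta)*sin(phi) = 0.5878 * 0.0000
r_y = 0.0000

0.0000


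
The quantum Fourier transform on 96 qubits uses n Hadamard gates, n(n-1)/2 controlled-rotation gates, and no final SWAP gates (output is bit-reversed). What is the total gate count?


Hadamard gates: 96
Controlled rotations: n*(n-1)/2 = 96*95/2 = 4560
SWAP gates: 0 (omitted)
Total = 96 + 4560
= 4656

4656


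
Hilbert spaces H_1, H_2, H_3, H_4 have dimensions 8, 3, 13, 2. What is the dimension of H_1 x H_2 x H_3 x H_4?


dim(H_1 x H_2 x H_3 x H_4) = 8 * 3 * 13 * 2
= 24 * 13 * 2
= 312 * 2
= 624

624


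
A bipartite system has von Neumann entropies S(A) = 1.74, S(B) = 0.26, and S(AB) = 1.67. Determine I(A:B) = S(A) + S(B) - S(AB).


I(A:B) = S(A) + S(B) - S(AB)
= 1.74 + 0.26 - 1.67
= 0.3300

0.3300


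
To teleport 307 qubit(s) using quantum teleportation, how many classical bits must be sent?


Quantum teleportation requires 2 classical bits per qubit teleported.
307 qubit(s) -> 2 * 307 = 614 classical bits

614


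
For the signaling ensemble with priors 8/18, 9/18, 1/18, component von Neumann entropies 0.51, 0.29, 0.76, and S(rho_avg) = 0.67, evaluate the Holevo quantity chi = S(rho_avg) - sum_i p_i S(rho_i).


chi = S(rho) - sum_i p_i * S(rho_i)
Weighted entropy = 8/18 * 0.51 + 9/18 * 0.29 + 1/18 * 0.76
= 0.4139
chi = 0.67 - 0.4139
= 0.2561

0.2561


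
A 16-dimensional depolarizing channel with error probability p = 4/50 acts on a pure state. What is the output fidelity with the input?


F = (1-p) + p/d
= (1 - 0.0800) + 0.0800/16
= 0.9200 + 0.0050
= 0.9250

0.9250


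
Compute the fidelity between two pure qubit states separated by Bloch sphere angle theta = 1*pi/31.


For states separated by angle theta on Bloch sphere:
F = cos^2(theta/2)
theta = 1*pi/31 = 0.1013
theta/2 = 0.0507
cos(theta/2) = 0.9987
F = 0.9974

0.9974


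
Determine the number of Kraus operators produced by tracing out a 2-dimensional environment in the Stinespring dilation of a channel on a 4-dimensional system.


Tracing out the environment in an orthonormal basis {|i>_E} gives Kraus operators K_i = <i|_E U |0>_E.
Number of Kraus operators = dim(H_env) = d_env
= 2

2


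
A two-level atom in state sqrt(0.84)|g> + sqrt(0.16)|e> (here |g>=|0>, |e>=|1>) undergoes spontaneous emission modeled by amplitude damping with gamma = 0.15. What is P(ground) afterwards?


For amplitude damping with parameter gamma on state sqrt(a)|0> + sqrt(b)|1>:
alpha^2 = 0.84, beta^2 = 0.16
P(|0>) = alpha^2 + gamma * beta^2
= 0.84 + 0.15 * 0.16
= 0.84 + 0.0240
= 0.8640

0.8640


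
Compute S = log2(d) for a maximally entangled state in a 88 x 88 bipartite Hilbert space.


For a maximally entangled state in d x d:
S = log2(d) = log2(88)
= 6.4594

6.4594


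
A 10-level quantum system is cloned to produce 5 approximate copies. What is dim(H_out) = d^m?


Output space = H^(tensor 5) where dim(H) = 10
dim = 10^5
= 100 (after 2 factors)
= 1000 (after 3 factors)
= 10000 (after 4 factors)
= 100000 (after 5 factors)
= 100000

100000


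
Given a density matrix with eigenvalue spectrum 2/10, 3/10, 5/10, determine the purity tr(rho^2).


tr(rho^2) = sum of eigenvalues squared
= (2/10)^2 + (3/10)^2 + (5/10)^2
= (4 + 9 + 25) / 100
= 38/100
= 0.3800

0.3800


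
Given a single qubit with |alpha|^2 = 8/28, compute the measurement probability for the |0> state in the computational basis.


|alpha|^2 = 8/28 = 0.2857
|beta|^2 = 1 - 8/28 = 20/28 = 0.7143
P(|0>) = |alpha|^2 = 0.2857

0.2857


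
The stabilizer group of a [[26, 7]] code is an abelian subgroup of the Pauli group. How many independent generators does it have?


For an [[n,k]] stabilizer code:
Number of stabilizer generators = n - k
= 26 - 7
= 19

19


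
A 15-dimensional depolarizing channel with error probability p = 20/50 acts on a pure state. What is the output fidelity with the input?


F = (1-p) + p/d
= (1 - 0.4000) + 0.4000/15
= 0.6000 + 0.0267
= 0.6267

0.6267


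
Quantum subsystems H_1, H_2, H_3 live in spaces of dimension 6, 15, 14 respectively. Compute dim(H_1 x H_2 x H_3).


dim(H_1 x H_2 x H_3) = 6 * 15 * 14
= 90 * 14
= 1260

1260


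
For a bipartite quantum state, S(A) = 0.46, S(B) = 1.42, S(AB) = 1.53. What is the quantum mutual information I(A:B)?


I(A:B) = S(A) + S(B) - S(AB)
= 0.46 + 1.42 - 1.53
= 0.3500

0.3500


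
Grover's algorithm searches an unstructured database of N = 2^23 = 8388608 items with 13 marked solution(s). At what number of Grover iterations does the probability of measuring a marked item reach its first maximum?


After j Grover iterations the success probability is P(j) = sin^2((2j+1)*theta), where sin(theta) = sqrt(k/N).
N = 2^23 = 8388608, k = 13
sin(theta) = sqrt(k/N) = 0.001244877811
theta = arcsin(sqrt(k/N)) = 0.001244878132 rad
P(j) reaches its first maximum when (2j+1)*theta is as close as possible to pi/2, i.e. j = round(pi/(4*theta) - 1/2).
pi/(4*theta) - 1/2 = 630.4037
(For comparison, the common estimate pi/4 * sqrt(N/k) = 630.9038; the exact maximiser is used here.)
Optimal iterations = 630

630


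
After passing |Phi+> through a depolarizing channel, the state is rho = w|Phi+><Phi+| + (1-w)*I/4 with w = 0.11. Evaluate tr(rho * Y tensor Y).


|Phi+> = (|00> + |11>)/sqrt(2)
For the pure Bell state, <Y_A Y_B> = -1 (Bell-state Pauli correlator).
The maximally-mixed part I/4 has tr(I/4 * P tensor P) = 0 for any traceless Pauli P.
So <Y_A Y_B>_rho = w * (-1) + (1 - w) * 0
= 0.11 * (-1)
= -0.1100

-0.1100


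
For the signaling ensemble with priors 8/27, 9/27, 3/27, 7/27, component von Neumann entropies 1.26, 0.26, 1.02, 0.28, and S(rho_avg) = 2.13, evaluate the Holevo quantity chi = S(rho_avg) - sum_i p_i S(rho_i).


chi = S(rho) - sum_i p_i * S(rho_i)
Weighted entropy = 8/27 * 1.26 + 9/27 * 0.26 + 3/27 * 1.02 + 7/27 * 0.28
= 0.6459
chi = 2.13 - 0.6459
= 1.4841

1.4841


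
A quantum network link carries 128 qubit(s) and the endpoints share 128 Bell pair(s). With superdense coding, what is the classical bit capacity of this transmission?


Superdense coding allows 2 classical bits per shared entangled pair.
128 pair(s) -> 2 * 128 = 256 classical bits

256


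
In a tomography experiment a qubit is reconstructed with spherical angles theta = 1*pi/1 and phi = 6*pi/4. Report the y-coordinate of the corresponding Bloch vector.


theta = 3.1416, phi = 4.7124
r_y = sin(theta)*sin(phi) = 0.0000 * -1.0000
r_y = 0.0000

0.0000


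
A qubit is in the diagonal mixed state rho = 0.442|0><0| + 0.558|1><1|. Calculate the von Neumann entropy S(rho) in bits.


S = -p*log2(p) - (1-p)*log2(1-p)
p = 0.4420, 1-p = 0.5580
= -0.4420 * log2(0.4420) - 0.5580 * log2(0.5580)
= -(-0.5206) - (-0.4696)
= 0.9903

0.9903


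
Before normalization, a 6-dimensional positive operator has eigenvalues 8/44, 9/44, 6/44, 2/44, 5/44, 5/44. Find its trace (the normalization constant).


tr(M) = sum of eigenvalues
= 8/44 + 9/44 + 6/44 + 2/44 + 5/44 + 5/44
= 35/44
= 0.7955

0.7955


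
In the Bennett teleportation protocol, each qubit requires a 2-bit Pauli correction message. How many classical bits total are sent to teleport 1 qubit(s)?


Quantum teleportation requires 2 classical bits per qubit teleported.
1 qubit(s) -> 2 * 1 = 2 classical bits

2


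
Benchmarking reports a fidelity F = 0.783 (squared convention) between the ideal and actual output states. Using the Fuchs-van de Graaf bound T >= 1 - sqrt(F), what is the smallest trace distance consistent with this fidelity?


Fuchs-van de Graaf (squared-fidelity convention): 1 - sqrt(F) <= T <= sqrt(1 - F).
Lower bound: T >= 1 - sqrt(F)
sqrt(F) = sqrt(0.783) = 0.8849
T >= 1 - 0.8849
T >= 0.1151

0.1151


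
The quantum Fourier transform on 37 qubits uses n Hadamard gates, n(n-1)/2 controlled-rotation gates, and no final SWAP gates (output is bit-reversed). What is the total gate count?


Hadamard gates: 37
Controlled rotations: n*(n-1)/2 = 37*36/2 = 666
SWAP gates: 0 (omitted)
Total = 37 + 666
= 703

703


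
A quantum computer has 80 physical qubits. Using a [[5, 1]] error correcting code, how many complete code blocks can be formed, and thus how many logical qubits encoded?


Each code block uses 5 physical qubits for 1 logical qubit(s).
Number of complete blocks = floor(80 / 5) = 16
Logical qubits = 16 * 1
= 16

16


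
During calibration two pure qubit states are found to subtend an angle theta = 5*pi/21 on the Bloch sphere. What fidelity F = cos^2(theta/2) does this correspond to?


For states separated by angle theta on Bloch sphere:
F = cos^2(theta/2)
theta = 5*pi/21 = 0.7480
theta/2 = 0.3740
cos(theta/2) = 0.9309
F = 0.8665

0.8665


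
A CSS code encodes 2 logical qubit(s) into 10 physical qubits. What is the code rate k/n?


Code rate R = k/n
= 2/10
= 0.2000

0.2000


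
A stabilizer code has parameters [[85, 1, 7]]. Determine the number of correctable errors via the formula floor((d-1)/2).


Code parameters: [[85, 1, 7]], distance d = 7.
Number of correctable errors = floor((d-1)/2)
= floor((7 - 1)/2)
= floor(6/2)
= 3

3


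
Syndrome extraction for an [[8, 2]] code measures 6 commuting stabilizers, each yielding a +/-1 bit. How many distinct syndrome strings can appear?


Each stabilizer generator gives a binary (+1 or -1) measurement outcome.
With 6 independent generators:
Total syndromes = 2^6
= 64

64


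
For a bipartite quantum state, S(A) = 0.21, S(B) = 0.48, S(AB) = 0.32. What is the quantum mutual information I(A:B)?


I(A:B) = S(A) + S(B) - S(AB)
= 0.21 + 0.48 - 0.32
= 0.3700

0.3700


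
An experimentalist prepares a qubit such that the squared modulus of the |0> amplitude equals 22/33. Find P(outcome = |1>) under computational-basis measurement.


|alpha|^2 = 22/33 = 0.6667
|beta|^2 = 1 - 22/33 = 11/33 = 0.3333
P(|1>) = |beta|^2 = 0.3333

0.3333


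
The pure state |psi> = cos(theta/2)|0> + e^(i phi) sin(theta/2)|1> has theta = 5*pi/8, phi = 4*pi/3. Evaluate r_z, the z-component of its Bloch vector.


theta = 1.9635, phi = 4.1888
r_z = cos(theta) = -0.3827

-0.3827


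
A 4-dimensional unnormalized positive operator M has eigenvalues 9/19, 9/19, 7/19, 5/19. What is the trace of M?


tr(M) = sum of eigenvalues
= 9/19 + 9/19 + 7/19 + 5/19
= 30/19
= 1.5789

1.5789


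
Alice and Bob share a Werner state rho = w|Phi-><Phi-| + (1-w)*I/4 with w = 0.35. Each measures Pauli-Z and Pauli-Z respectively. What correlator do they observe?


|Phi-> = (|00> - |11>)/sqrt(2)
For the pure Bell state, <Z_A Z_B> = +1 (Bell-state Pauli correlator).
The maximally-mixed part I/4 has tr(I/4 * P tensor P) = 0 for any traceless Pauli P.
So <Z_A Z_B>_rho = w * (+1) + (1 - w) * 0
= 0.35 * (+1)
= 0.3500

0.3500


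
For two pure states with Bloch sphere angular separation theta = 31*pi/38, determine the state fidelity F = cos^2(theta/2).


For states separated by angle theta on Bloch sphere:
F = cos^2(theta/2)
theta = 31*pi/38 = 2.5629
theta/2 = 1.2814
cos(theta/2) = 0.2853
F = 0.0814

0.0814


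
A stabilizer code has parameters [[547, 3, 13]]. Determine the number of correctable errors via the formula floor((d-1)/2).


Code parameters: [[547, 3, 13]], distance d = 13.
Number of correctable errors = floor((d-1)/2)
= floor((13 - 1)/2)
= floor(12/2)
= 6

6


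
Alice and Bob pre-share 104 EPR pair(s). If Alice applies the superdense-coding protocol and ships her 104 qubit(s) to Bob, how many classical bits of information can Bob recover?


Superdense coding allows 2 classical bits per shared entangled pair.
104 pair(s) -> 2 * 104 = 208 classical bits

208


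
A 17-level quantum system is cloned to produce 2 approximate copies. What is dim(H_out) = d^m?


Output space = H^(tensor 2) where dim(H) = 17
dim = 17^2
= 289

289


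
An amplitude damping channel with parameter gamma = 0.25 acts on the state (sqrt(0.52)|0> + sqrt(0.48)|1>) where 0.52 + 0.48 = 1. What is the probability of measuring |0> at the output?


For amplitude damping with parameter gamma on state sqrt(a)|0> + sqrt(b)|1>:
alpha^2 = 0.52, beta^2 = 0.48
P(|0>) = alpha^2 + gamma * beta^2
= 0.52 + 0.25 * 0.48
= 0.52 + 0.1200
= 0.6400

0.6400


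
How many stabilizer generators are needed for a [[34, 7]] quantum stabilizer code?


For an [[n,k]] stabilizer code:
Number of stabilizer generators = n - k
= 34 - 7
= 27

27


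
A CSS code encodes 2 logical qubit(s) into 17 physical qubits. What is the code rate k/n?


Code rate R = k/n
= 2/17
= 0.1176

0.1176


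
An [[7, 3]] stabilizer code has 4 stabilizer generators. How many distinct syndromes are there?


Each stabilizer generator gives a binary (+1 or -1) measurement outcome.
With 4 independent generators:
Total syndromes = 2^4
= 16

16


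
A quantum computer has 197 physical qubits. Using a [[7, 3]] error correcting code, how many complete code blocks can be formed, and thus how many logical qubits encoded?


Each code block uses 7 physical qubits for 3 logical qubit(s).
Number of complete blocks = floor(197 / 7) = 28
Logical qubits = 28 * 3
= 84

84


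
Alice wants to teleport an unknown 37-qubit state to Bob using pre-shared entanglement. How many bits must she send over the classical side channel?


Quantum teleportation requires 2 classical bits per qubit teleported.
37 qubit(s) -> 2 * 37 = 74 classical bits

74


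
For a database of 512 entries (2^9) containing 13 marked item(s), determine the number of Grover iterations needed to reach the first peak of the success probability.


After j Grover iterations the success probability is P(j) = sin^2((2j+1)*theta), where sin(theta) = sqrt(k/N).
N = 2^9 = 512, k = 13
sin(theta) = sqrt(k/N) = 0.1593443598
theta = arcsin(sqrt(k/N)) = 0.1600264916 rad
P(j) reaches its first maximum when (2j+1)*theta is as close as possible to pi/2, i.e. j = round(pi/(4*theta) - 1/2).
pi/(4*theta) - 1/2 = 4.4079
(For comparison, the common estimate pi/4 * sqrt(N/k) = 4.9289; the exact maximiser is used here.)
Optimal iterations = 4

4


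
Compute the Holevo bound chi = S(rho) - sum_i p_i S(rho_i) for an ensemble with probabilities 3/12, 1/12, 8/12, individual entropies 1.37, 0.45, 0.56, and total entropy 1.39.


chi = S(rho) - sum_i p_i * S(rho_i)
Weighted entropy = 3/12 * 1.37 + 1/12 * 0.45 + 8/12 * 0.56
= 0.7533
chi = 1.39 - 0.7533
= 0.6367

0.6367


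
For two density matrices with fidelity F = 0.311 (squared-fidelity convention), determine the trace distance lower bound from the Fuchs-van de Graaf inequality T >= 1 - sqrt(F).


Fuchs-van de Graaf (squared-fidelity convention): 1 - sqrt(F) <= T <= sqrt(1 - F).
Lower bound: T >= 1 - sqrt(F)
sqrt(F) = sqrt(0.311) = 0.5577
T >= 1 - 0.5577
T >= 0.4423

0.4423


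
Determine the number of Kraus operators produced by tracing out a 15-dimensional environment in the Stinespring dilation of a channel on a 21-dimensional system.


Tracing out the environment in an orthonormal basis {|i>_E} gives Kraus operators K_i = <i|_E U |0>_E.
Number of Kraus operators = dim(H_env) = d_env
= 15

15
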